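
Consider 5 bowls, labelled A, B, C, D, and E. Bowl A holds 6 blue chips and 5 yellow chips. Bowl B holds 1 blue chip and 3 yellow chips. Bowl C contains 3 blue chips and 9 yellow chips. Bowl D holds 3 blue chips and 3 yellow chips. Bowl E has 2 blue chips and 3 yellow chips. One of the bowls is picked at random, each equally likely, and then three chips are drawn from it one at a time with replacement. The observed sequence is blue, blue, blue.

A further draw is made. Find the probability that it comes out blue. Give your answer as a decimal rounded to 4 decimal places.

0.4821

For each hypothesis, P(data | H) works out to: P(data | bowl A) = (6/11)(6/11)(6/11) = 0.16228; P(data | bowl B) = (1/4)(1/4)(1/4) = 0.015625; P(data | bowl C) = (3/12)(3/12)(3/12) = 0.015625; P(data | bowl D) = (3/6)(3/6)(3/6) = 0.125; P(data | bowl E) = (2/5)(2/5)(2/5) = 0.064.
Weighting by the prior gives 1/5 · 0.16228 = 0.032457, 1/5 · 0.015625 = 0.003125, 1/5 · 0.015625 = 0.003125, 1/5 · 0.125 = 0.025, 1/5 · 0.064 = 0.0128; summing to 0.076507.
The posterior is then P(bowl A | data) = 0.42423, P(bowl B | data) = 0.040846, P(bowl C | data) = 0.040846, P(bowl D | data) = 0.32677, P(bowl E | data) = 0.16731.
So P(blue next | data) = Σ P(blue next | H) P(H | data) = (6/11)(0.42423) + (1/4)(0.040846) + (1/4)(0.040846) + (1/2)(0.32677) + (2/5)(0.16731) = 0.48213.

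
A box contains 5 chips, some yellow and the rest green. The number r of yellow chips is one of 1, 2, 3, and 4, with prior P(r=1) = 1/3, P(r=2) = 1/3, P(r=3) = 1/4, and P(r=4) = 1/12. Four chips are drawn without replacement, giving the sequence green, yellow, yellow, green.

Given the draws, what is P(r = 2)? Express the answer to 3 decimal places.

For each hypothesis, P(data | H) works out to: P(data | r = 1) = (4/5)(1/4)(0/3) = 0; P(data | r = 2) = (3/5)(2/4)(1/3)(2/2) = 1/10; P(data | r = 3) = (2/5)(3/4)(2/3)(1/2) = 1/10; P(data | r = 4) = (1/5)(4/4)(3/3)(0/2) = 0.
The prior-weighted likelihoods are 1/3 · 0 = 0, 1/3 · 1/10 = 1/30, 1/4 · 1/10 = 1/40, 1/12 · 0 = 0; summing to 7/120.
Therefore the posterior P(r = 2 | data) = (1/30) / (7/120) = 4/7.

0.571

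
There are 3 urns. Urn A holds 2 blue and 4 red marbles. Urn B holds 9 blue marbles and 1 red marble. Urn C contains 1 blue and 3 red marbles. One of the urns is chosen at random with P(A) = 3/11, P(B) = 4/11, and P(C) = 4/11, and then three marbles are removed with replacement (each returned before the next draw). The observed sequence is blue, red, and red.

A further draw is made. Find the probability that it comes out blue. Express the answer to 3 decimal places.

0.308

Compute the likelihood of the observed sequence for each case: P(data | urn A) = (2/6)(4/6)(4/6) = 0.14815; P(data | urn B) = (9/10)(1/10)(1/10) = 0.009; P(data | urn C) = (1/4)(3/4)(3/4) = 0.14062.
Weighting by the prior gives 3/11 · 0.14815 = 0.040404, 4/11 · 0.009 = 0.0032727, 4/11 · 0.14062 = 0.051136; with total 0.094813.
Normalising, the posterior is P(urn A | data) = 0.42614, P(urn B | data) = 0.034518, P(urn C | data) = 0.53934.
So P(blue next | data) = Σ P(blue next | H) P(H | data) = (1/3)(0.42614) + (9/10)(0.034518) + (1/4)(0.53934) = 0.30795.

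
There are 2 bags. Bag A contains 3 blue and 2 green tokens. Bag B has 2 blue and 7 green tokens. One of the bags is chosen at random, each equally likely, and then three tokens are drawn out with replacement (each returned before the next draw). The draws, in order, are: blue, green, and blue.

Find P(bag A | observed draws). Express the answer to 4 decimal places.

0.7894

Compute the likelihood of the observed sequence for each case: P(data | bag A) = (3/5)(2/5)(3/5) = 0.144; P(data | bag B) = (2/9)(7/9)(2/9) = 0.038409.
Weighting by the prior gives 1/2 · 0.144 = 0.072, 1/2 · 0.038409 = 0.019204; these sum to 0.091204.
Therefore the posterior P(bag A | data) = (0.072) / (0.091204) = 0.78944.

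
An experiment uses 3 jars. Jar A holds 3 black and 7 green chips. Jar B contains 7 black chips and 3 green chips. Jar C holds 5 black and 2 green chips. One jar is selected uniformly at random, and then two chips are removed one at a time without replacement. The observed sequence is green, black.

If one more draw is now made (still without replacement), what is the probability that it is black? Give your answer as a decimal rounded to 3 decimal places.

The likelihood of the observed sequence under each hypothesis: P(data | jar A) = (7/10)(3/9) = 7/30; P(data | jar B) = (3/10)(7/9) = 7/30; P(data | jar C) = (2/7)(5/6) = 5/21.
The prior-weighted likelihoods are 1/3 · 7/30 = 7/90, 1/3 · 7/30 = 7/90, 1/3 · 5/21 = 5/63; with total 74/315.
Normalising, the posterior is P(jar A | data) = 49/148, P(jar B | data) = 49/148, P(jar C | data) = 25/74.
Averaging over the posterior, P(black next | data) = (1/4)(49/148) + (3/4)(49/148) + (4/5)(25/74) = 89/148.

0.601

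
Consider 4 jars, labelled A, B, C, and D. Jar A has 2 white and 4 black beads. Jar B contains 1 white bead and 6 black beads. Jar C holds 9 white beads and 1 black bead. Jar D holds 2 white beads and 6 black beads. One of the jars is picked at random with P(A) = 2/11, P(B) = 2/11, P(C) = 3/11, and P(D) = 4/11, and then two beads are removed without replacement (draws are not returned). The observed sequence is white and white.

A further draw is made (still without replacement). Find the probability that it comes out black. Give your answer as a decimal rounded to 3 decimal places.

Under each hypothesis, the probability of the observed sequence is: P(data | jar A) = (2/6)(1/5) = 0.066667; P(data | jar B) = (1/7)(0/6) = 0; P(data | jar C) = (9/10)(8/9) = 0.8; P(data | jar D) = (2/8)(1/7) = 0.035714.
Weighting by the prior gives 2/11 · 0.066667 = 0.012121, 2/11 · 0 = 0, 3/11 · 0.8 = 0.21818, 4/11 · 0.035714 = 0.012987; with total 0.24329.
Dividing through by the total gives posterior P(jar A | data) = 0.049822, P(jar B | data) = 0, P(jar C | data) = 0.8968, P(jar D | data) = 0.053381.
So P(black next | data) = Σ P(black next | H) P(H | data) = (1)(0.049822) + (1/8)(0.8968) + (1)(0.053381) = 0.2153.

0.215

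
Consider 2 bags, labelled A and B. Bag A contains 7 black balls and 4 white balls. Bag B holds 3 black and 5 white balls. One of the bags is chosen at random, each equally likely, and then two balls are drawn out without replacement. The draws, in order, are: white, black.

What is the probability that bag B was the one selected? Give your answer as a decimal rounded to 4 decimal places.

0.5127

For each hypothesis, P(data | H) works out to: P(data | bag A) = (4/11)(7/10) = 0.25455; P(data | bag B) = (5/8)(3/7) = 0.26786.
The prior-weighted likelihoods are 1/2 · 0.25455 = 0.12727, 1/2 · 0.26786 = 0.13393; summing to 0.2612.
By Bayes' rule, P(bag B | data) = (0.13393) / (0.2612) = 0.51274.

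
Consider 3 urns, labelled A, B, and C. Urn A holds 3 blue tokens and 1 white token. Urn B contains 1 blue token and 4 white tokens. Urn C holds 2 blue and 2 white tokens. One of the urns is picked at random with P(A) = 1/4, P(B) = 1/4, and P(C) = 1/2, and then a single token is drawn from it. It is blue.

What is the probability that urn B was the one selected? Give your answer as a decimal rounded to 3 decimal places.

0.103

For each hypothesis, P(data | H) works out to: P(data | urn A) = (3/4) = 3/4; P(data | urn B) = (1/5) = 1/5; P(data | urn C) = (2/4) = 1/2.
Weighting by the prior gives 1/4 · 3/4 = 3/16, 1/4 · 1/5 = 1/20, 1/2 · 1/2 = 1/4; with total 39/80.
By Bayes' rule, P(urn B | data) = (1/20) / (39/80) = 4/39.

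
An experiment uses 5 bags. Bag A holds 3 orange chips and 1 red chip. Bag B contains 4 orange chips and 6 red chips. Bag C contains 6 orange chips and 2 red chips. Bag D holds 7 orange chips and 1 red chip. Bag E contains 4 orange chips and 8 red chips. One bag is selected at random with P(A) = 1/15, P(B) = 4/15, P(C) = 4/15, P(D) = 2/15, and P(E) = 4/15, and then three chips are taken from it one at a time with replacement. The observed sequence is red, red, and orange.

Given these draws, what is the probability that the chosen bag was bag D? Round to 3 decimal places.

The likelihood of the observed sequence under each hypothesis: P(data | bag A) = (1/4)(1/4)(3/4) = 0.046875; P(data | bag B) = (6/10)(6/10)(4/10) = 0.144; P(data | bag C) = (2/8)(2/8)(6/8) = 0.046875; P(data | bag D) = (1/8)(1/8)(7/8) = 0.013672; P(data | bag E) = (8/12)(8/12)(4/12) = 0.14815.
Weighting by the prior gives 1/15 · 0.046875 = 0.003125, 4/15 · 0.144 = 0.0384, 4/15 · 0.046875 = 0.0125, 2/15 · 0.013672 = 0.0018229, 4/15 · 0.14815 = 0.039506; these sum to 0.095354.
So P(bag D | data) = (0.0018229) / (0.095354) = 0.019117.

0.019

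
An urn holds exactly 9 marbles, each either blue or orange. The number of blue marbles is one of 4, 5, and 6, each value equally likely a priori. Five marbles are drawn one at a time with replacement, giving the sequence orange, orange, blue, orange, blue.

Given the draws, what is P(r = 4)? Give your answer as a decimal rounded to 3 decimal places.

For each hypothesis, P(data | H) works out to: P(data | r = 4) = (5/9)(5/9)(4/9)(5/9)(4/9) = 0.03387; P(data | r = 5) = (4/9)(4/9)(5/9)(4/9)(5/9) = 0.027096; P(data | r = 6) = (3/9)(3/9)(6/9)(3/9)(6/9) = 0.016461.
The prior-weighted likelihoods are 1/3 · 0.03387 = 0.01129, 1/3 · 0.027096 = 0.009032, 1/3 · 0.016461 = 0.005487; these sum to 0.025809.
Hence P(r = 4 | data) = (0.01129) / (0.025809) = 0.43745.

0.437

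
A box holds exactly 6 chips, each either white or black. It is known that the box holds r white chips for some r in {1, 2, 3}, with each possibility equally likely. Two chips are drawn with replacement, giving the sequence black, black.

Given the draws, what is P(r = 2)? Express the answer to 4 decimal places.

0.3200

The likelihood of the observed sequence under each hypothesis: P(data | r = 1) = (5/6)(5/6) = 25/36; P(data | r = 2) = (4/6)(4/6) = 4/9; P(data | r = 3) = (3/6)(3/6) = 1/4.
Multiplying each by its prior: 1/3 · 25/36 = 25/108, 1/3 · 4/9 = 4/27, 1/3 · 1/4 = 1/12; summing to 25/54.
Therefore the posterior P(r = 2 | data) = (4/27) / (25/54) = 8/25.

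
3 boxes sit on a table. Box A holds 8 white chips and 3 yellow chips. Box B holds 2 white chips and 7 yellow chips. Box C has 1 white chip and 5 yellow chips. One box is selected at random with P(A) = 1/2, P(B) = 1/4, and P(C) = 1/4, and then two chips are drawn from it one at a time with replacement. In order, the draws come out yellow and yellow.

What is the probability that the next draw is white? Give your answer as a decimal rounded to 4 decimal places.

0.2475

For each hypothesis, P(data | H) works out to: P(data | box A) = (3/11)(3/11) = 0.07438; P(data | box B) = (7/9)(7/9) = 0.60494; P(data | box C) = (5/6)(5/6) = 0.69444.
Multiplying each by its prior: 1/2 · 0.07438 = 0.03719, 1/4 · 0.60494 = 0.15123, 1/4 · 0.69444 = 0.17361; these sum to 0.36204.
Normalising, the posterior is P(box A | data) = 0.10272, P(box B | data) = 0.41773, P(box C | data) = 0.47954.
Averaging over the posterior, P(white next | data) = (8/11)(0.10272) + (2/9)(0.41773) + (1/6)(0.47954) = 0.24746.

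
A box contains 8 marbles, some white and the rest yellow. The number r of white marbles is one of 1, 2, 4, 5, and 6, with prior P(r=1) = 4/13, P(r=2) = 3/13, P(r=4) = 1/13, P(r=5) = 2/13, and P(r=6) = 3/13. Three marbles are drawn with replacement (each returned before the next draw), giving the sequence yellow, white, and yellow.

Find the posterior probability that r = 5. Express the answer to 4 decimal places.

0.1411

Compute the likelihood of the observed sequence for each case: P(data | r = 1) = (7/8)(1/8)(7/8) = 0.095703; P(data | r = 2) = (6/8)(2/8)(6/8) = 0.14062; P(data | r = 4) = (4/8)(4/8)(4/8) = 0.125; P(data | r = 5) = (3/8)(5/8)(3/8) = 0.087891; P(data | r = 6) = (2/8)(6/8)(2/8) = 0.046875.
The prior-weighted likelihoods are 4/13 · 0.095703 = 0.029447, 3/13 · 0.14062 = 0.032452, 1/13 · 0.125 = 0.0096154, 2/13 · 0.087891 = 0.013522, 3/13 · 0.046875 = 0.010817; with total 0.095853.
Therefore the posterior P(r = 5 | data) = (0.013522) / (0.095853) = 0.14107.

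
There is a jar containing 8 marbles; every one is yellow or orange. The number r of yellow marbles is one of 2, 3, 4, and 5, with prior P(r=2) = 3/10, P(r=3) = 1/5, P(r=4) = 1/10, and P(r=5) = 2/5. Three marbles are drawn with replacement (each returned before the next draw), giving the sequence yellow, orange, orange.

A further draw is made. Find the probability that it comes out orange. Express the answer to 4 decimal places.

0.5824

The likelihood of the observed sequence under each hypothesis: P(data | r = 2) = (2/8)(6/8)(6/8) = 9/64; P(data | r = 3) = (3/8)(5/8)(5/8) = 75/512; P(data | r = 4) = (4/8)(4/8)(4/8) = 1/8; P(data | r = 5) = (5/8)(3/8)(3/8) = 45/512.
Multiplying each by its prior: 3/10 · 9/64 = 27/640, 1/5 · 75/512 = 15/512, 1/10 · 1/8 = 1/80, 2/5 · 45/512 = 9/256; summing to 61/512.
The posterior is then P(r = 2 | data) = 0.3541, P(r = 3 | data) = 0.2459, P(r = 4 | data) = 0.10492, P(r = 5 | data) = 0.29508.
So P(orange next | data) = Σ P(orange next | H) P(H | data) = (3/4)(0.3541) + (5/8)(0.2459) + (1/2)(0.10492) + (3/8)(0.29508) = 0.58238.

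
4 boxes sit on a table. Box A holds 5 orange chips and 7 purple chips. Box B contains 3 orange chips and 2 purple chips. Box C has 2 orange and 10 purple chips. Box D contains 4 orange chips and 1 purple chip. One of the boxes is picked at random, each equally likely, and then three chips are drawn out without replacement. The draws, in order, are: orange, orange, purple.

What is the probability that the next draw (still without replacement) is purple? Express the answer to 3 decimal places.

0.357

The likelihood of the observed sequence under each hypothesis: P(data | box A) = (5/12)(4/11)(7/10) = 7/66; P(data | box B) = (3/5)(2/4)(2/3) = 1/5; P(data | box C) = (2/12)(1/11)(10/10) = 1/66; P(data | box D) = (4/5)(3/4)(1/3) = 1/5.
Weighting by the prior gives 1/4 · 7/66 = 7/264, 1/4 · 1/5 = 1/20, 1/4 · 1/66 = 1/264, 1/4 · 1/5 = 1/20; with total 43/330.
The posterior is then P(box A | data) = 35/172, P(box B | data) = 33/86, P(box C | data) = 5/172, P(box D | data) = 33/86.
The predictive probability is P(purple next | data) = (2/3)(35/172) + (1/2)(33/86) + (1)(5/172) + (0)(33/86) = 46/129.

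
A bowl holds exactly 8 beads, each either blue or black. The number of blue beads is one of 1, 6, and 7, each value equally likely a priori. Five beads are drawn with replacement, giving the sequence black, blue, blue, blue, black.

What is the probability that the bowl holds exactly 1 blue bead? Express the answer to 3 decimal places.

0.039

For each hypothesis, P(data | H) works out to: P(data | r = 1) = (7/8)(1/8)(1/8)(1/8)(7/8) = 0.0014954; P(data | r = 6) = (2/8)(6/8)(6/8)(6/8)(2/8) = 0.026367; P(data | r = 7) = (1/8)(7/8)(7/8)(7/8)(1/8) = 0.010468.
Weighting by the prior gives 1/3 · 0.0014954 = 0.00049845, 1/3 · 0.026367 = 0.0087891, 1/3 · 0.010468 = 0.0034892; these sum to 0.012777.
Therefore the posterior P(r = 1 | data) = (0.00049845) / (0.012777) = 0.039013.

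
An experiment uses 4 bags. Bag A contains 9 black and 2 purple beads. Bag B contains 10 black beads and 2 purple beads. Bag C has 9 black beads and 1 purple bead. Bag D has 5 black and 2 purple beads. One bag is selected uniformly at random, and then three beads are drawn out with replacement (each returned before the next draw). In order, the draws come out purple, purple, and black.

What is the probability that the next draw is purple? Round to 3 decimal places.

0.224

Compute the likelihood of the observed sequence for each case: P(data | bag A) = (2/11)(2/11)(9/11) = 0.027047; P(data | bag B) = (2/12)(2/12)(10/12) = 0.023148; P(data | bag C) = (1/10)(1/10)(9/10) = 0.009; P(data | bag D) = (2/7)(2/7)(5/7) = 0.058309.
Multiplying each by its prior: 1/4 · 0.027047 = 0.0067618, 1/4 · 0.023148 = 0.005787, 1/4 · 0.009 = 0.00225, 1/4 · 0.058309 = 0.014577; these sum to 0.029376.
Dividing through by the total gives posterior P(bag A | data) = 0.23018, P(bag B | data) = 0.197, P(bag C | data) = 0.076593, P(bag D | data) = 0.49623.
So P(purple next | data) = Σ P(purple next | H) P(H | data) = (2/11)(0.23018) + (1/6)(0.197) + (1/10)(0.076593) + (2/7)(0.49623) = 0.22412.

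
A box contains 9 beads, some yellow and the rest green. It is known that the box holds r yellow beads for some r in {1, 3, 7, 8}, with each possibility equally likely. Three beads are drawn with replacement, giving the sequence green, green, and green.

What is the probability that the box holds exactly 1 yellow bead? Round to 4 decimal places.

0.6947

Compute the likelihood of the observed sequence for each case: P(data | r = 1) = (8/9)(8/9)(8/9) = 0.70233; P(data | r = 3) = (6/9)(6/9)(6/9) = 0.2963; P(data | r = 7) = (2/9)(2/9)(2/9) = 0.010974; P(data | r = 8) = (1/9)(1/9)(1/9) = 0.0013717.
Weighting by the prior gives 1/4 · 0.70233 = 0.17558, 1/4 · 0.2963 = 0.074074, 1/4 · 0.010974 = 0.0027435, 1/4 · 0.0013717 = 0.00034294; with total 0.25274.
Hence P(r = 1 | data) = (0.17558) / (0.25274) = 0.69471.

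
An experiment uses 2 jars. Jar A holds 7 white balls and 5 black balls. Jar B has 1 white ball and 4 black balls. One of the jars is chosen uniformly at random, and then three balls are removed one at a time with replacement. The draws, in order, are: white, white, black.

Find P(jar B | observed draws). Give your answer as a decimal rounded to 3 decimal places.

For each hypothesis, P(data | H) works out to: P(data | jar A) = (7/12)(7/12)(5/12) = 0.14178; P(data | jar B) = (1/5)(1/5)(4/5) = 0.032.
Weighting by the prior gives 1/2 · 0.14178 = 0.070891, 1/2 · 0.032 = 0.016; summing to 0.086891.
Therefore the posterior P(jar B | data) = (0.016) / (0.086891) = 0.18414.

0.184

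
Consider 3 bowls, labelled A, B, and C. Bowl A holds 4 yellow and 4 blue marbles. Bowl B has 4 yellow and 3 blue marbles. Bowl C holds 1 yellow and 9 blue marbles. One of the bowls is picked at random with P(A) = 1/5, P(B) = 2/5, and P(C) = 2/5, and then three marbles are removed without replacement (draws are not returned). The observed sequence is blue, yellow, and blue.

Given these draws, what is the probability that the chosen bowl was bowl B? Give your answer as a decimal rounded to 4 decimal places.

Under each hypothesis, the probability of the observed sequence is: P(data | bowl A) = (4/8)(4/7)(3/6) = 1/7; P(data | bowl B) = (3/7)(4/6)(2/5) = 4/35; P(data | bowl C) = (9/10)(1/9)(8/8) = 1/10.
The prior-weighted likelihoods are 1/5 · 1/7 = 1/35, 2/5 · 4/35 = 8/175, 2/5 · 1/10 = 1/25; with total 4/35.
By Bayes' rule, P(bowl B | data) = (8/175) / (4/35) = 2/5.

0.4000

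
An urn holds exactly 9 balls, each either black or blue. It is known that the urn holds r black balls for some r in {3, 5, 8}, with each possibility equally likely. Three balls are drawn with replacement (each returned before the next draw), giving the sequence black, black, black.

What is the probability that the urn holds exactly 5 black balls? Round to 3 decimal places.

Compute the likelihood of the observed sequence for each case: P(data | r = 3) = (3/9)(3/9)(3/9) = 0.037037; P(data | r = 5) = (5/9)(5/9)(5/9) = 0.17147; P(data | r = 8) = (8/9)(8/9)(8/9) = 0.70233.
Multiplying each by its prior: 1/3 · 0.037037 = 0.012346, 1/3 · 0.17147 = 0.057156, 1/3 · 0.70233 = 0.23411; summing to 0.30361.
Therefore the posterior P(r = 5 | data) = (0.057156) / (0.30361) = 0.18825.

0.188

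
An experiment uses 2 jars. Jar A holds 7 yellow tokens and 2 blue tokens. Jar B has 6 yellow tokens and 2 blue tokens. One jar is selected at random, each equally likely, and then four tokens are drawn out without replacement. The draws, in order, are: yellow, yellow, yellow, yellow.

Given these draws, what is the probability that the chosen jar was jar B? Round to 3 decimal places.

0.435

For each hypothesis, P(data | H) works out to: P(data | jar A) = (7/9)(6/8)(5/7)(4/6) = 5/18; P(data | jar B) = (6/8)(5/7)(4/6)(3/5) = 3/14.
Weighting by the prior gives 1/2 · 5/18 = 5/36, 1/2 · 3/14 = 3/28; with total 31/126.
Therefore the posterior P(jar B | data) = (3/28) / (31/126) = 27/62.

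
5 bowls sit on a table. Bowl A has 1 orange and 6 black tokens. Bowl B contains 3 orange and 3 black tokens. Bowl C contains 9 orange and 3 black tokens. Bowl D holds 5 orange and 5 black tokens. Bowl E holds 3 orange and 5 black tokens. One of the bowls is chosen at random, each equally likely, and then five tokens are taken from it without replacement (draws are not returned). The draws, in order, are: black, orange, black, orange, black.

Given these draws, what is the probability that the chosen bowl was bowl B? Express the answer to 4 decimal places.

The likelihood of the observed sequence under each hypothesis: P(data | bowl A) = (6/7)(1/6)(5/5)(0/4) = 0; P(data | bowl B) = (3/6)(3/5)(2/4)(2/3)(1/2) = 0.05; P(data | bowl C) = (3/12)(9/11)(2/10)(8/9)(1/8) = 0.0045455; P(data | bowl D) = (5/10)(5/9)(4/8)(4/7)(3/6) = 0.039683; P(data | bowl E) = (5/8)(3/7)(4/6)(2/5)(3/4) = 0.053571.
Weighting by the prior gives 1/5 · 0 = 0, 1/5 · 0.05 = 0.01, 1/5 · 0.0045455 = 0.00090909, 1/5 · 0.039683 = 0.0079365, 1/5 · 0.053571 = 0.010714; summing to 0.02956.
By Bayes' rule, P(bowl B | data) = (0.01) / (0.02956) = 0.3383.

0.3383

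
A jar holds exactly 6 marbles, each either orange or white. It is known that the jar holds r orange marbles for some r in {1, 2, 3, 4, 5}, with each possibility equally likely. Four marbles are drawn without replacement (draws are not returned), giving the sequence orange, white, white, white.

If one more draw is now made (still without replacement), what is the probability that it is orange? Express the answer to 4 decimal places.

0.3333

For each hypothesis, P(data | H) works out to: P(data | r = 1) = (1/6)(5/5)(4/4)(3/3) = 1/6; P(data | r = 2) = (2/6)(4/5)(3/4)(2/3) = 2/15; P(data | r = 3) = (3/6)(3/5)(2/4)(1/3) = 1/20; P(data | r = 4) = (4/6)(2/5)(1/4)(0/3) = 0; P(data | r = 5) = (5/6)(1/5)(0/4) = 0.
Weighting by the prior gives 1/5 · 1/6 = 1/30, 1/5 · 2/15 = 2/75, 1/5 · 1/20 = 1/100, 1/5 · 0 = 0, 1/5 · 0 = 0; these sum to 7/100.
The posterior is then P(r = 1 | data) = 10/21, P(r = 2 | data) = 8/21, P(r = 3 | data) = 1/7, P(r = 4 | data) = 0, P(r = 5 | data) = 0.
Averaging over the posterior, P(orange next | data) = (0)(10/21) + (1/2)(8/21) + (1)(1/7) = 1/3.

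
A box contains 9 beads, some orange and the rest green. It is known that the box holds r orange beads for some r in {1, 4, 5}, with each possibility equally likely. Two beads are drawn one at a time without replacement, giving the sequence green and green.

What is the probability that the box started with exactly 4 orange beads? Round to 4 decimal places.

0.2273

Compute the likelihood of the observed sequence for each case: P(data | r = 1) = (8/9)(7/8) = 7/9; P(data | r = 4) = (5/9)(4/8) = 5/18; P(data | r = 5) = (4/9)(3/8) = 1/6.
Multiplying each by its prior: 1/3 · 7/9 = 7/27, 1/3 · 5/18 = 5/54, 1/3 · 1/6 = 1/18; these sum to 11/27.
By Bayes' rule, P(r = 4 | data) = (5/54) / (11/27) = 5/22.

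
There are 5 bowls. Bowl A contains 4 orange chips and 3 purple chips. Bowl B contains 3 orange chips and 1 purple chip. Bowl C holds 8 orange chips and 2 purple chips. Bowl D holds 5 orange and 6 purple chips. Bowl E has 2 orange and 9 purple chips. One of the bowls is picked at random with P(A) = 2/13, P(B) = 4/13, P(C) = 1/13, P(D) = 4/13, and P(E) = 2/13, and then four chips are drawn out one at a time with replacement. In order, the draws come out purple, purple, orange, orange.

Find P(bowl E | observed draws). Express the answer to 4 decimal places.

Compute the likelihood of the observed sequence for each case: P(data | bowl A) = (3/7)(3/7)(4/7)(4/7) = 0.059975; P(data | bowl B) = (1/4)(1/4)(3/4)(3/4) = 0.035156; P(data | bowl C) = (2/10)(2/10)(8/10)(8/10) = 0.0256; P(data | bowl D) = (6/11)(6/11)(5/11)(5/11) = 0.061471; P(data | bowl E) = (9/11)(9/11)(2/11)(2/11) = 0.02213.
The prior-weighted likelihoods are 2/13 · 0.059975 = 0.0092269, 4/13 · 0.035156 = 0.010817, 1/13 · 0.0256 = 0.0019692, 4/13 · 0.061471 = 0.018914, 2/13 · 0.02213 = 0.0034046; with total 0.044332.
Therefore the posterior P(bowl E | data) = (0.0034046) / (0.044332) = 0.076796.

0.0768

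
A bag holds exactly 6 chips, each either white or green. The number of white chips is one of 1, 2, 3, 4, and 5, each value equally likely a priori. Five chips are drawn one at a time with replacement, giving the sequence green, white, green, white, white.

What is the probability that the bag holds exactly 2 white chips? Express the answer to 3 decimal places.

0.165

The likelihood of the observed sequence under each hypothesis: P(data | r = 1) = (5/6)(1/6)(5/6)(1/6)(1/6) = 0.003215; P(data | r = 2) = (4/6)(2/6)(4/6)(2/6)(2/6) = 0.016461; P(data | r = 3) = (3/6)(3/6)(3/6)(3/6)(3/6) = 0.03125; P(data | r = 4) = (2/6)(4/6)(2/6)(4/6)(4/6) = 0.032922; P(data | r = 5) = (1/6)(5/6)(1/6)(5/6)(5/6) = 0.016075.
Multiplying each by its prior: 1/5 · 0.003215 = 0.000643, 1/5 · 0.016461 = 0.0032922, 1/5 · 0.03125 = 0.00625, 1/5 · 0.032922 = 0.0065844, 1/5 · 0.016075 = 0.003215; summing to 0.019985.
Therefore the posterior P(r = 2 | data) = (0.0032922) / (0.019985) = 0.16474.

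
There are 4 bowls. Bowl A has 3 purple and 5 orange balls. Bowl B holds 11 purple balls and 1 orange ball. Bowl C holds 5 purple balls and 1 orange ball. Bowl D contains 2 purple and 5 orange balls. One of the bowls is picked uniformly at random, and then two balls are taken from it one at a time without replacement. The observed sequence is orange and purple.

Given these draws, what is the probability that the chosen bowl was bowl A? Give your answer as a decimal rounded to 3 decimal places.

Compute the likelihood of the observed sequence for each case: P(data | bowl A) = (5/8)(3/7) = 15/56; P(data | bowl B) = (1/12)(11/11) = 1/12; P(data | bowl C) = (1/6)(5/5) = 1/6; P(data | bowl D) = (5/7)(2/6) = 5/21.
The prior-weighted likelihoods are 1/4 · 15/56 = 15/224, 1/4 · 1/12 = 1/48, 1/4 · 1/6 = 1/24, 1/4 · 5/21 = 5/84; with total 127/672.
By Bayes' rule, P(bowl A | data) = (15/224) / (127/672) = 45/127.

0.354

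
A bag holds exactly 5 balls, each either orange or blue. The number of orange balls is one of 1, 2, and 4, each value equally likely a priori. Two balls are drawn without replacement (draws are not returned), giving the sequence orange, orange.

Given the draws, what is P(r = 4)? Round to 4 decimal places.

Under each hypothesis, the probability of the observed sequence is: P(data | r = 1) = (1/5)(0/4) = 0; P(data | r = 2) = (2/5)(1/4) = 1/10; P(data | r = 4) = (4/5)(3/4) = 3/5.
Weighting by the prior gives 1/3 · 0 = 0, 1/3 · 1/10 = 1/30, 1/3 · 3/5 = 1/5; with total 7/30.
By Bayes' rule, P(r = 4 | data) = (1/5) / (7/30) = 6/7.

0.8571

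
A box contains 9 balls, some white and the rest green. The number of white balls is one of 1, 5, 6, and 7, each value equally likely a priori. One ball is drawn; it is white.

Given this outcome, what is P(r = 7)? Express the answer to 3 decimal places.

0.368

For each hypothesis, P(data | H) works out to: P(data | r = 1) = (1/9) = 1/9; P(data | r = 5) = (5/9) = 5/9; P(data | r = 6) = (6/9) = 2/3; P(data | r = 7) = (7/9) = 7/9.
Weighting by the prior gives 1/4 · 1/9 = 1/36, 1/4 · 5/9 = 5/36, 1/4 · 2/3 = 1/6, 1/4 · 7/9 = 7/36; these sum to 19/36.
By Bayes' rule, P(r = 7 | data) = (7/36) / (19/36) = 7/19.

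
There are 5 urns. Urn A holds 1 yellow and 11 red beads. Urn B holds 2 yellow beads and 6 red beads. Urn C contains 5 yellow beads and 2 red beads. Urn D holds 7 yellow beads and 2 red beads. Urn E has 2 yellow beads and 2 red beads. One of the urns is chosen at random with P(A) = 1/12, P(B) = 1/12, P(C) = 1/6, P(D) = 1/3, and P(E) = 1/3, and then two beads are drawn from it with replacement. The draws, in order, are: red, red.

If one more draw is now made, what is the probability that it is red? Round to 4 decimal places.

0.6451

The likelihood of the observed sequence under each hypothesis: P(data | urn A) = (11/12)(11/12) = 0.84028; P(data | urn B) = (6/8)(6/8) = 0.5625; P(data | urn C) = (2/7)(2/7) = 0.081633; P(data | urn D) = (2/9)(2/9) = 0.049383; P(data | urn E) = (2/4)(2/4) = 0.25.
Weighting by the prior gives 1/12 · 0.84028 = 0.070023, 1/12 · 0.5625 = 0.046875, 1/6 · 0.081633 = 0.013605, 1/3 · 0.049383 = 0.016461, 1/3 · 0.25 = 0.083333; summing to 0.2303.
The posterior is then P(urn A | data) = 0.30405, P(urn B | data) = 0.20354, P(urn C | data) = 0.059078, P(urn D | data) = 0.071477, P(urn E | data) = 0.36185.
So P(red next | data) = Σ P(red next | H) P(H | data) = (11/12)(0.30405) + (3/4)(0.20354) + (2/7)(0.059078) + (2/9)(0.071477) + (1/2)(0.36185) = 0.64506.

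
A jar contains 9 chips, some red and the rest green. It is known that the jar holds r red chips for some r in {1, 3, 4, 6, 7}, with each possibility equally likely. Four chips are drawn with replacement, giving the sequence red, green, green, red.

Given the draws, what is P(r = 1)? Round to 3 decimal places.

0.049

Under each hypothesis, the probability of the observed sequence is: P(data | r = 1) = (1/9)(8/9)(8/9)(1/9) = 0.0097546; P(data | r = 3) = (3/9)(6/9)(6/9)(3/9) = 0.049383; P(data | r = 4) = (4/9)(5/9)(5/9)(4/9) = 0.060966; P(data | r = 6) = (6/9)(3/9)(3/9)(6/9) = 0.049383; P(data | r = 7) = (7/9)(2/9)(2/9)(7/9) = 0.029873.
Weighting by the prior gives 1/5 · 0.0097546 = 0.0019509, 1/5 · 0.049383 = 0.0098765, 1/5 · 0.060966 = 0.012193, 1/5 · 0.049383 = 0.0098765, 1/5 · 0.029873 = 0.0059747; with total 0.039872.
Therefore the posterior P(r = 1 | data) = (0.0019509) / (0.039872) = 0.04893.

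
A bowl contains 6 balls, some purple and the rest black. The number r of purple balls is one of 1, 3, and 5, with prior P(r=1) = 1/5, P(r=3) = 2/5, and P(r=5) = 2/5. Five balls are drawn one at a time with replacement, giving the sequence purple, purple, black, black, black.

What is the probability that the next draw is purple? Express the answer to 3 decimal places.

Compute the likelihood of the observed sequence for each case: P(data | r = 1) = (1/6)(1/6)(5/6)(5/6)(5/6) = 0.016075; P(data | r = 3) = (3/6)(3/6)(3/6)(3/6)(3/6) = 0.03125; P(data | r = 5) = (5/6)(5/6)(1/6)(1/6)(1/6) = 0.003215.
The prior-weighted likelihoods are 1/5 · 0.016075 = 0.003215, 2/5 · 0.03125 = 0.0125, 2/5 · 0.003215 = 0.001286; summing to 0.017001.
Normalising, the posterior is P(r = 1 | data) = 0.18911, P(r = 3 | data) = 0.73525, P(r = 5 | data) = 0.075643.
The predictive probability is P(purple next | data) = (1/6)(0.18911) + (1/2)(0.73525) + (5/6)(0.075643) = 0.46218.

0.462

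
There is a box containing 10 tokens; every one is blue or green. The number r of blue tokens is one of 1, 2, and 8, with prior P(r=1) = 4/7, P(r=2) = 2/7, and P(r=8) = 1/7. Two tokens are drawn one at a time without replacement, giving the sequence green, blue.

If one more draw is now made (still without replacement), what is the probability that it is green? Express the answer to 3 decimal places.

0.786

The likelihood of the observed sequence under each hypothesis: P(data | r = 1) = (9/10)(1/9) = 1/10; P(data | r = 2) = (8/10)(2/9) = 8/45; P(data | r = 8) = (2/10)(8/9) = 8/45.
Multiplying each by its prior: 4/7 · 1/10 = 2/35, 2/7 · 8/45 = 16/315, 1/7 · 8/45 = 8/315; these sum to 2/15.
Dividing through by the total gives posterior P(r = 1 | data) = 3/7, P(r = 2 | data) = 8/21, P(r = 8 | data) = 4/21.
The predictive probability is P(green next | data) = (1)(3/7) + (7/8)(8/21) + (1/8)(4/21) = 11/14.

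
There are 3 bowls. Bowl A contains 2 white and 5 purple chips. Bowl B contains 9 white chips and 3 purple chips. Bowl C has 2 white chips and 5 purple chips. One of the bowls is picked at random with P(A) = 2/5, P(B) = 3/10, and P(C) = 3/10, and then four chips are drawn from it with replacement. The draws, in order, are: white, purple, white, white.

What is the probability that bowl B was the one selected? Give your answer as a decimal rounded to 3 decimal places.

For each hypothesis, P(data | H) works out to: P(data | bowl A) = (2/7)(5/7)(2/7)(2/7) = 0.01666; P(data | bowl B) = (9/12)(3/12)(9/12)(9/12) = 0.10547; P(data | bowl C) = (2/7)(5/7)(2/7)(2/7) = 0.01666.
The prior-weighted likelihoods are 2/5 · 0.01666 = 0.0066639, 3/10 · 0.10547 = 0.031641, 3/10 · 0.01666 = 0.0049979; these sum to 0.043302.
Hence P(bowl B | data) = (0.031641) / (0.043302) = 0.73069.

0.731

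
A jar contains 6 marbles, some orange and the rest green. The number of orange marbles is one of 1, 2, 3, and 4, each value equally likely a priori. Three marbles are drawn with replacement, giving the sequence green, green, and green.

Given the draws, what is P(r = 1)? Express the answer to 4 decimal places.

Under each hypothesis, the probability of the observed sequence is: P(data | r = 1) = (5/6)(5/6)(5/6) = 125/216; P(data | r = 2) = (4/6)(4/6)(4/6) = 8/27; P(data | r = 3) = (3/6)(3/6)(3/6) = 1/8; P(data | r = 4) = (2/6)(2/6)(2/6) = 1/27.
The prior-weighted likelihoods are 1/4 · 125/216 = 125/864, 1/4 · 8/27 = 2/27, 1/4 · 1/8 = 1/32, 1/4 · 1/27 = 1/108; these sum to 7/27.
Hence P(r = 1 | data) = (125/864) / (7/27) = 125/224.

0.5580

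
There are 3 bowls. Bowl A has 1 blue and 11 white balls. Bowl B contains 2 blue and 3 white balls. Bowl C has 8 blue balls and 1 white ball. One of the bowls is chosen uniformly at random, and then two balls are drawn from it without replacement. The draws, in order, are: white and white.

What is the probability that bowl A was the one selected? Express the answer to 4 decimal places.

0.7353

The likelihood of the observed sequence under each hypothesis: P(data | bowl A) = (11/12)(10/11) = 5/6; P(data | bowl B) = (3/5)(2/4) = 3/10; P(data | bowl C) = (1/9)(0/8) = 0.
Weighting by the prior gives 1/3 · 5/6 = 5/18, 1/3 · 3/10 = 1/10, 1/3 · 0 = 0; these sum to 17/45.
So P(bowl A | data) = (5/18) / (17/45) = 25/34.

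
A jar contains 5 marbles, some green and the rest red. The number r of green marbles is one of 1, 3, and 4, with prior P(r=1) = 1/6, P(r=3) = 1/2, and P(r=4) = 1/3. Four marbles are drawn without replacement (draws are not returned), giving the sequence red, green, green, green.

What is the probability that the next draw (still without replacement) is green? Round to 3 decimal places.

0.571

Compute the likelihood of the observed sequence for each case: P(data | r = 1) = (4/5)(1/4)(0/3) = 0; P(data | r = 3) = (2/5)(3/4)(2/3)(1/2) = 1/10; P(data | r = 4) = (1/5)(4/4)(3/3)(2/2) = 1/5.
The prior-weighted likelihoods are 1/6 · 0 = 0, 1/2 · 1/10 = 1/20, 1/3 · 1/5 = 1/15; these sum to 7/60.
The posterior is then P(r = 1 | data) = 0, P(r = 3 | data) = 3/7, P(r = 4 | data) = 4/7.
Averaging over the posterior, P(green next | data) = (0)(3/7) + (1)(4/7) = 4/7.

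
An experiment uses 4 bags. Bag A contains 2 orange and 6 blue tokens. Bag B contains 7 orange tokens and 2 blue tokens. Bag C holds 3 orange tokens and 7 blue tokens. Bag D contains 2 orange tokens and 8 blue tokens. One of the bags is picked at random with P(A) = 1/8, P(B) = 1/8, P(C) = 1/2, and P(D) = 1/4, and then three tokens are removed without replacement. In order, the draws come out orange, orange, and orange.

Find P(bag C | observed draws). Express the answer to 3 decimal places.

For each hypothesis, P(data | H) works out to: P(data | bag A) = (2/8)(1/7)(0/6) = 0; P(data | bag B) = (7/9)(6/8)(5/7) = 5/12; P(data | bag C) = (3/10)(2/9)(1/8) = 1/120; P(data | bag D) = (2/10)(1/9)(0/8) = 0.
The prior-weighted likelihoods are 1/8 · 0 = 0, 1/8 · 5/12 = 5/96, 1/2 · 1/120 = 1/240, 1/4 · 0 = 0; summing to 9/160.
So P(bag C | data) = (1/240) / (9/160) = 2/27.

0.074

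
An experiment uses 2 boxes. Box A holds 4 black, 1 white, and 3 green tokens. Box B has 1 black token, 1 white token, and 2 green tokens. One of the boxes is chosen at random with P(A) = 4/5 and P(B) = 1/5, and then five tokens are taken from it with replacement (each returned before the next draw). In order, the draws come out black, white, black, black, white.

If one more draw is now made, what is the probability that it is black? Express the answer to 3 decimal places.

Under each hypothesis, the probability of the observed sequence is: P(data | box A) = (4/8)(1/8)(4/8)(4/8)(1/8) = 0.0019531; P(data | box B) = (1/4)(1/4)(1/4)(1/4)(1/4) = 0.00097656.
Multiplying each by its prior: 4/5 · 0.0019531 = 0.0015625, 1/5 · 0.00097656 = 0.00019531; summing to 0.0017578.
The posterior is then P(box A | data) = 0.88889, P(box B | data) = 0.11111.
The predictive probability is P(black next | data) = (1/2)(0.88889) + (1/4)(0.11111) = 0.47222.

0.472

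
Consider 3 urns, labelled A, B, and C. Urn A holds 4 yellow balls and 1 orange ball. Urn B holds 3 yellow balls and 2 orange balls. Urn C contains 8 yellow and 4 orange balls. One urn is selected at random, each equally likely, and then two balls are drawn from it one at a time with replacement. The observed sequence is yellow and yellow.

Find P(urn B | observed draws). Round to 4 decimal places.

Compute the likelihood of the observed sequence for each case: P(data | urn A) = (4/5)(4/5) = 16/25; P(data | urn B) = (3/5)(3/5) = 9/25; P(data | urn C) = (8/12)(8/12) = 4/9.
Multiplying each by its prior: 1/3 · 16/25 = 16/75, 1/3 · 9/25 = 3/25, 1/3 · 4/9 = 4/27; these sum to 13/27.
By Bayes' rule, P(urn B | data) = (3/25) / (13/27) = 81/325.

0.2492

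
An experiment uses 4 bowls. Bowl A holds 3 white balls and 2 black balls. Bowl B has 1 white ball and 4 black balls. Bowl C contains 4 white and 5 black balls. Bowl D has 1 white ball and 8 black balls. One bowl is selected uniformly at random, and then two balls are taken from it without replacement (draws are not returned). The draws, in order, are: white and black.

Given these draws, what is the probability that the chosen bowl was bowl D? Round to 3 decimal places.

0.125

The likelihood of the observed sequence under each hypothesis: P(data | bowl A) = (3/5)(2/4) = 3/10; P(data | bowl B) = (1/5)(4/4) = 1/5; P(data | bowl C) = (4/9)(5/8) = 5/18; P(data | bowl D) = (1/9)(8/8) = 1/9.
Multiplying each by its prior: 1/4 · 3/10 = 3/40, 1/4 · 1/5 = 1/20, 1/4 · 5/18 = 5/72, 1/4 · 1/9 = 1/36; summing to 2/9.
By Bayes' rule, P(bowl D | data) = (1/36) / (2/9) = 1/8.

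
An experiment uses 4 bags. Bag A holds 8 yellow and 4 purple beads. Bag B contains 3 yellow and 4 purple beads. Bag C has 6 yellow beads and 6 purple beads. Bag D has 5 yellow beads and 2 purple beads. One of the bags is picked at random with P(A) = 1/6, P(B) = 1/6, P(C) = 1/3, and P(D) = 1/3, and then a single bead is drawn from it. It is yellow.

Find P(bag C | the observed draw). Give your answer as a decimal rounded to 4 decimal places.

0.2838

Under each hypothesis, the probability of this draw is: P(data | bag A) = (8/12) = 2/3; P(data | bag B) = (3/7) = 3/7; P(data | bag C) = (6/12) = 1/2; P(data | bag D) = (5/7) = 5/7.
Multiplying each by its prior: 1/6 · 2/3 = 1/9, 1/6 · 3/7 = 1/14, 1/3 · 1/2 = 1/6, 1/3 · 5/7 = 5/21; with total 37/63.
Hence P(bag C | data) = (1/6) / (37/63) = 21/74.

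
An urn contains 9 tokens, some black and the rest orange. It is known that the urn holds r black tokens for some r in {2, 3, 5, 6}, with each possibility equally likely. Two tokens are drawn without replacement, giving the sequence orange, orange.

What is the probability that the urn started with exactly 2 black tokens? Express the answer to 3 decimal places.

The likelihood of the observed sequence under each hypothesis: P(data | r = 2) = (7/9)(6/8) = 7/12; P(data | r = 3) = (6/9)(5/8) = 5/12; P(data | r = 5) = (4/9)(3/8) = 1/6; P(data | r = 6) = (3/9)(2/8) = 1/12.
The prior-weighted likelihoods are 1/4 · 7/12 = 7/48, 1/4 · 5/12 = 5/48, 1/4 · 1/6 = 1/24, 1/4 · 1/12 = 1/48; these sum to 5/16.
By Bayes' rule, P(r = 2 | data) = (7/48) / (5/16) = 7/15.

0.467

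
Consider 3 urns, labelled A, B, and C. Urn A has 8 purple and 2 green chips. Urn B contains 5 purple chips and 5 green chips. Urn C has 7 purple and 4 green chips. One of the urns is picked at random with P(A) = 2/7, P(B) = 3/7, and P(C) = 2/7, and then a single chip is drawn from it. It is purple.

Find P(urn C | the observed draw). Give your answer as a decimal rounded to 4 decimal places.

0.2911

Under each hypothesis, the probability of this draw is: P(data | urn A) = (8/10) = 4/5; P(data | urn B) = (5/10) = 1/2; P(data | urn C) = (7/11) = 7/11.
The prior-weighted likelihoods are 2/7 · 4/5 = 8/35, 3/7 · 1/2 = 3/14, 2/7 · 7/11 = 2/11; these sum to 481/770.
So P(urn C | data) = (2/11) / (481/770) = 140/481.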